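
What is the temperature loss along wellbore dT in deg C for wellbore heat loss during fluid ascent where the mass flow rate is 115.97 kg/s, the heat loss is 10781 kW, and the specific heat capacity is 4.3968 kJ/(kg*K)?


dT = Q_loss / (mdot * cp)
dT = 10781 / (115.97 * 4.3968)
dT = 21.14349 K
Convert (temperature difference, 1 K = 1 deg C): 21.14349 K = 21.14349 deg C
dT = 21.143 deg C


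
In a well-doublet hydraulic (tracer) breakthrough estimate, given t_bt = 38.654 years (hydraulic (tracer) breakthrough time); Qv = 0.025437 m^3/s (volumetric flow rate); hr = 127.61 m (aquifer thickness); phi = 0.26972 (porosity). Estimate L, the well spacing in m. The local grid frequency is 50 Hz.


L = sqrt(t_bt*365.25*86400*3*Qv / (pi*hr*phi))
L = sqrt(38.654*365.25*86400*3*0.025437 / (pi*127.61*0.26972))
L = 927.83 m


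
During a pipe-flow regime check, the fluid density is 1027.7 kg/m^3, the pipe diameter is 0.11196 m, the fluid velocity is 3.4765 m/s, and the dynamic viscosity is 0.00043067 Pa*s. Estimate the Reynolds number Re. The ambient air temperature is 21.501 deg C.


Re = rho * vel * D / mu
Re = 1027.7 * 3.4765 * 0.11196 / 0.00043067
Re = 9.2881e+05


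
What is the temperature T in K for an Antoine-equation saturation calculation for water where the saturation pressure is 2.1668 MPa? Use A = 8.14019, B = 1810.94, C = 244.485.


T = B / (A - log10(P_sat * 760 / 0.101325)) - C
T = 1810.94 / (8.14019 - log10(2.1668 * 760 / 0.101325)) - 244.485
T = 216.3991 deg C
Convert to K: 216.3991 + 273.15 = 489.55 K
T = 489.55 K


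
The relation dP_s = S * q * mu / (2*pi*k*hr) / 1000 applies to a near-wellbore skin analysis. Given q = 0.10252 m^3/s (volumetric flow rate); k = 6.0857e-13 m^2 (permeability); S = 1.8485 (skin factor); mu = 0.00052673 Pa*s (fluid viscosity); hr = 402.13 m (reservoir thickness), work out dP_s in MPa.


dP_s = S * q * mu / (2*pi*k*hr) / 1000
dP_s = 1.8485 * 0.10252 * 0.00052673 / (2*pi*6.0857e-13*402.13) / 1000
dP_s = 64.91712 kPa
Convert: 64.91712 kPa * 0.001 = 0.064917 MPa
dP_s = 0.064917 MPa


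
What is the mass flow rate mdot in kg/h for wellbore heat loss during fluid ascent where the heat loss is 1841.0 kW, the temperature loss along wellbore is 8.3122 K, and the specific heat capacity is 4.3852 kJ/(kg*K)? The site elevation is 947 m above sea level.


mdot = Q_loss / (cp * dT)
mdot = 1841.0 / (4.3852 * 8.3122)
mdot = 50.50663 kg/s
Convert: 50.50663 kg/s * 3600.0 = 1.8182e+05 kg/h
mdot = 1.8182e+05 kg/h


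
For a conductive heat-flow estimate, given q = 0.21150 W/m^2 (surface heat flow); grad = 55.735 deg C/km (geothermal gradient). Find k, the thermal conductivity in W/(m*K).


k = q * 1000 / grad
k = 0.21150 * 1000 / 55.735
k = 3.7947 W/(m*K)


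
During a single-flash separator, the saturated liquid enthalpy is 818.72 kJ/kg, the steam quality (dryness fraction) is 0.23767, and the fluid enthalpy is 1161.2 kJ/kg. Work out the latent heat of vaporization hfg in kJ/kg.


hfg = (h - hf) / x
hfg = (1161.2 - 818.72) / 0.23767
hfg = 1441.0 kJ/kg


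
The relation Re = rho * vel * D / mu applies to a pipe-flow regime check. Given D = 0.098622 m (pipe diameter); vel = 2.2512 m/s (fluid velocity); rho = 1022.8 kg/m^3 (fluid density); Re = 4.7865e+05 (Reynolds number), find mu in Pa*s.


mu = rho * vel * D / Re
mu = 1022.8 * 2.2512 * 0.098622 / 4.7865e+05
mu = 0.00047442 Pa*s


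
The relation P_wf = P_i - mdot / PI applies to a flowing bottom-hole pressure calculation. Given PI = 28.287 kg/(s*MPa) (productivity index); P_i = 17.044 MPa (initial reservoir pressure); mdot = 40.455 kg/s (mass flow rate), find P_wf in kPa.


P_wf = P_i - mdot / PI
P_wf = 17.044 - 40.455 / 28.287
P_wf = 15.61384 MPa
Convert: 15.61384 MPa * 1000.0 = 15614 kPa
P_wf = 15614 kPa


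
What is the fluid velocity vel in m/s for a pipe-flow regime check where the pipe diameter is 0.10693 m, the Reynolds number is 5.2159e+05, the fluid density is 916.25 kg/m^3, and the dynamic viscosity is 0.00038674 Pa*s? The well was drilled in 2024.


vel = Re * mu / (rho * D)
vel = 5.2159e+05 * 0.00038674 / (916.25 * 0.10693)
vel = 2.0589 m/s


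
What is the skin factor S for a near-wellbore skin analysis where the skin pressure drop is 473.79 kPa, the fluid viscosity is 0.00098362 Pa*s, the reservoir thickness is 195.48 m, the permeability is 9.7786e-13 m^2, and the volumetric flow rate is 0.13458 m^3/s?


S = dP_s * 1000 * 2*pi*k*hr / (q*mu)
S = 473.79 * 1000 * 2*pi*9.7786e-13*195.48 / (0.13458*0.00098362)
S = 4.2987


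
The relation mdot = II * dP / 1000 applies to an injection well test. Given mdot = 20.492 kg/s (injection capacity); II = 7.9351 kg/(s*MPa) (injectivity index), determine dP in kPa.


dP = mdot * 1000 / II
dP = 20.492 * 1000 / 7.9351
dP = 2582.5 kPa


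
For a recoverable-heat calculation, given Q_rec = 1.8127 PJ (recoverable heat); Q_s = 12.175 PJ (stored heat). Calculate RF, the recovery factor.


RF = Q_rec / Q_s
RF = 1.8127 / 12.175
RF = 0.14889


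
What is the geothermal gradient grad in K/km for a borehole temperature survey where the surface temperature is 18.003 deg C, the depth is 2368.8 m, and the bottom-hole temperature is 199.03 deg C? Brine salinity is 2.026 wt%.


grad = (T_d - T_surf) / d * 1000
grad = (199.03 - 18.003) / 2368.8 * 1000
grad = 76.42139 deg C/km
Convert: 76.42139 deg C/km * 1.0 = 76.421 K/km
grad = 76.421 K/km


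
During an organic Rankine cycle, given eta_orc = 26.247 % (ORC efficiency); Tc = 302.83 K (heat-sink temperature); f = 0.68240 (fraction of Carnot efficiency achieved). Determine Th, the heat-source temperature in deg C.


Th = Tc / (1 - (eta_orc/100)/f)
Th = 302.83 / (1 - (26.247/100)/0.68240)
Th = 492.1087 K
Convert to deg C: 492.1087 - 273.15 = 218.96 deg C
Th = 218.96 deg C


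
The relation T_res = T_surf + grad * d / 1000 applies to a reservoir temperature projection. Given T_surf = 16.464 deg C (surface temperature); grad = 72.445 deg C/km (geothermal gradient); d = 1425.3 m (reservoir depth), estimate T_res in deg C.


T_res = T_surf + grad * d / 1000
T_res = 16.464 + 72.445 * 1425.3 / 1000
T_res = 119.72 deg C


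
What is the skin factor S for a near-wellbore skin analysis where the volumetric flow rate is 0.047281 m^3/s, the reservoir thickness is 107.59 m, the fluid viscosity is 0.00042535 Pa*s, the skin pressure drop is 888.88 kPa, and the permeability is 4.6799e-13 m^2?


S = dP_s * 1000 * 2*pi*k*hr / (q*mu)
S = 888.88 * 1000 * 2*pi*4.6799e-13*107.59 / (0.047281*0.00042535)
S = 13.983


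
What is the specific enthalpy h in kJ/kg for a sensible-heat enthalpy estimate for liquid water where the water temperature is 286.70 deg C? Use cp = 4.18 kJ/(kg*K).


h = cp * T
h = 4.18 * 286.70
h = 1198.4 kJ/kg


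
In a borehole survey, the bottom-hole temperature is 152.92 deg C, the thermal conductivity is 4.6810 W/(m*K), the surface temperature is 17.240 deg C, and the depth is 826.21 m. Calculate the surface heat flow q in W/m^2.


Step 1: grad = (T_d - T_surf)/d * 1000 = (152.92 - 17.24)/826.21 * 1000 = 164.2198 deg C/km
Step 2: q = k * grad / 1000 = 4.681 * 164.2198 / 1000 = 0.76871 W/m^2
q = 0.76871 W/m^2


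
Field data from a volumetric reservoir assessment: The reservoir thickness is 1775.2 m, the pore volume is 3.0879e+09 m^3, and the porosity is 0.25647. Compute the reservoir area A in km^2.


A = Vp / (1e6 * hr * phi)
A = 3.0879e+09 / (1e6 * 1775.2 * 0.25647)
A = 6.7823 km^2


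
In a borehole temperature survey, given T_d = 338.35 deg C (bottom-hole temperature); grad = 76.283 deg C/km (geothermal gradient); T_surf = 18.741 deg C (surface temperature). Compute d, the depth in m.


d = (T_d - T_surf) / grad * 1000
d = (338.35 - 18.741) / 76.283 * 1000
d = 4189.8 m


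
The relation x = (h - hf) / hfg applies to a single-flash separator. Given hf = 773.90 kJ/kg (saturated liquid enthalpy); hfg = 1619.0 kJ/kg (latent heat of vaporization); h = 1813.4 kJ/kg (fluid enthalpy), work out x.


x = (h - hf) / hfg
x = (1813.4 - 773.90) / 1619.0
x = 0.64206


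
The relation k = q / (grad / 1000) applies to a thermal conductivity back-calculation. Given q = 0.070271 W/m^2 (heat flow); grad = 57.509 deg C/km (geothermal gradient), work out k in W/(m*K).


k = q / (grad / 1000)
k = 0.070271 / (57.509 / 1000)
k = 1.2219 W/(m*K)


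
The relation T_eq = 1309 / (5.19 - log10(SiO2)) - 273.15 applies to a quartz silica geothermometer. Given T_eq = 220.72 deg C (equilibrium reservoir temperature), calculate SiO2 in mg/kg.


SiO2 = 10^(5.19 - 1309/(T_eq + 273.15))
SiO2 = 10^(5.19 - 1309/(220.72 + 273.15))
SiO2 = 346.34 mg/kg


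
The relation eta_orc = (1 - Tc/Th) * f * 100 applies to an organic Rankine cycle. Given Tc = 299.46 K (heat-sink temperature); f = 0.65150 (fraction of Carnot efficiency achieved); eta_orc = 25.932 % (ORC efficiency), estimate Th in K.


Th = Tc / (1 - (eta_orc/100)/f)
Th = 299.46 / (1 - (25.932/100)/0.65150)
Th = 497.47 K


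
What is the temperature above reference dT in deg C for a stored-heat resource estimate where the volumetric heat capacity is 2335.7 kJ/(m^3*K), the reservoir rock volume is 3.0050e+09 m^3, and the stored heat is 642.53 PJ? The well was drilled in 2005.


dT = Q_s * 1e12 / (Vr * rhoc)
dT = 642.53 * 1e12 / (3.0050e+09 * 2335.7)
dT = 91.54442 K
Convert (temperature difference, 1 K = 1 deg C): 91.54442 K = 91.54442 deg C
dT = 91.544 deg C


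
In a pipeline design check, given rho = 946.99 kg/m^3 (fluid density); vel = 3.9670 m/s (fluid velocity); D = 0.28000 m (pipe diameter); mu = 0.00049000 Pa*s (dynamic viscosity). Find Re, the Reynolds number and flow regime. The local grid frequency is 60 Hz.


Step 1: Re = rho*vel*D/mu = 946.99*3.967*0.28/0.00049 = 2.1467e+06
Step 2: Re = 2.1467e+06 > 4000, so flow is turbulent.
Re = 2.1467e+06 (turbulent)


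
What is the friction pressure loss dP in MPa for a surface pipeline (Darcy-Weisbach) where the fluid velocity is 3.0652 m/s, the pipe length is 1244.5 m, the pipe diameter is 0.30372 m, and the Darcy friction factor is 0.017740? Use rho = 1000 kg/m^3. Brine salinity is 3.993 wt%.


dP = f * (L/D) * (rho*vel^2/2) / 1000
dP = 0.017740 * (1244.5/0.30372) * (1000*3.0652^2/2) / 1000
dP = 341.4780 kPa
Convert: 341.4780 kPa * 0.001 = 0.34148 MPa
dP = 0.34148 MPa


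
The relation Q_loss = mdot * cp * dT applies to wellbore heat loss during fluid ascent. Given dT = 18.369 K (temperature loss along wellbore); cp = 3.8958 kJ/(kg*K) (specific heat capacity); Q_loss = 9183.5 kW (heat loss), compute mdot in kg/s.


mdot = Q_loss / (cp * dT)
mdot = 9183.5 / (3.8958 * 18.369)
mdot = 128.33 kg/s


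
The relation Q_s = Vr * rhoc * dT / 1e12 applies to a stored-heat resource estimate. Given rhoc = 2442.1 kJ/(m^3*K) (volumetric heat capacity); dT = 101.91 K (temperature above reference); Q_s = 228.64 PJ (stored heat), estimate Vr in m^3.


Vr = Q_s * 1e12 / (rhoc * dT)
Vr = 228.64 * 1e12 / (2442.1 * 101.91)
Vr = 9.1870e+08 m^3


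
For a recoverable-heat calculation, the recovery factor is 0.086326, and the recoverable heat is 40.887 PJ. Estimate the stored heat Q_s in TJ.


Q_s = Q_rec / RF
Q_s = 40.887 / 0.086326
Q_s = 473.6348 PJ
Convert: 473.6348 PJ * 1000.0 = 4.7363e+05 TJ
Q_s = 4.7363e+05 TJ


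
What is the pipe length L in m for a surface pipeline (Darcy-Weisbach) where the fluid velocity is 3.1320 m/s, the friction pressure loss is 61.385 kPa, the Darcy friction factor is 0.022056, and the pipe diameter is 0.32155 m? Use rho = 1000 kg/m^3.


L = dP*1000*D / (f*rho*vel^2/2)
L = 61.385*1000*0.32155 / (0.022056*1000*3.1320^2/2)
L = 182.46 m


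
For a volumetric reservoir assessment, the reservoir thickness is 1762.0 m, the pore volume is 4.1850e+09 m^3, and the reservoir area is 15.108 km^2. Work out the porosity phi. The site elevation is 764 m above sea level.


phi = Vp / (A * 1e6 * hr)
phi = 4.1850e+09 / (15.108 * 1e6 * 1762.0)
phi = 0.15721


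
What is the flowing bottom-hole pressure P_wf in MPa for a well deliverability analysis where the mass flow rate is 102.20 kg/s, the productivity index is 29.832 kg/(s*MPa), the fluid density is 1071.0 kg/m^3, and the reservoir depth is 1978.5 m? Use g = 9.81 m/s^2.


Step 1: P_i = rho*g*h/1e6 = 1071.0*9.81*1978.5/1e6 = 20.78713 MPa
Step 2: P_wf = P_i - mdot/PI = 20.78713 - 102.2/29.832 = 17.361 MPa
P_wf = 17.361 MPa


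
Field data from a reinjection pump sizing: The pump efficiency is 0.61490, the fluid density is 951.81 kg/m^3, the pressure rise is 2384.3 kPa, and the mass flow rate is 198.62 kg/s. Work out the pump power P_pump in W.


P_pump = mdot * dP / (rho * eta)
P_pump = 198.62 * 2384.3 / (951.81 * 0.61490)
P_pump = 809.1502 kW
Convert: 809.1502 kW * 1000.0 = 8.0915e+05 W
P_pump = 8.0915e+05 W


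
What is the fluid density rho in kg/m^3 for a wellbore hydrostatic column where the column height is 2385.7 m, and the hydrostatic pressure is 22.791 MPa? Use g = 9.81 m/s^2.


rho = P * 1e6 / (g * h)
rho = 22.791 * 1e6 / (9.81 * 2385.7)
rho = 973.82 kg/m^3


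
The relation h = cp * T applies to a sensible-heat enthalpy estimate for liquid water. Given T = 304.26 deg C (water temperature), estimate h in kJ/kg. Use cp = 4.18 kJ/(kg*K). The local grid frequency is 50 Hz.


h = cp * T
h = 4.18 * 304.26
h = 1271.8 kJ/kg


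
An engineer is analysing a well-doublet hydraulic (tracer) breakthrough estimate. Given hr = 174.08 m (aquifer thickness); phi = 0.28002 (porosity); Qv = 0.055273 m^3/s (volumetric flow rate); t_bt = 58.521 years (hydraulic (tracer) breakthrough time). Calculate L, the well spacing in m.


L = sqrt(t_bt*365.25*86400*3*Qv / (pi*hr*phi))
L = sqrt(58.521*365.25*86400*3*0.055273 / (pi*174.08*0.28002))
L = 1414.1 m


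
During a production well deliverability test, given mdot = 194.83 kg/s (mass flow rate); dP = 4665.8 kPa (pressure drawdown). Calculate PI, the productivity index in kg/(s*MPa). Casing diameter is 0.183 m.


PI = mdot * 1000 / dP
PI = 194.83 * 1000 / 4665.8
PI = 41.757 kg/(s*MPa)


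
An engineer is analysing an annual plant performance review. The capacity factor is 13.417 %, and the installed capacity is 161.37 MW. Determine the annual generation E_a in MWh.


E_a = CF / 100 * cap * 8760
E_a = 13.417 / 100 * 161.37 * 8760
E_a = 1.8966e+05 MWh


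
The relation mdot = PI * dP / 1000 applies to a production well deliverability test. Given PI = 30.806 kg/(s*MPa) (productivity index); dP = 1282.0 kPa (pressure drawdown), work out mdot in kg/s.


mdot = PI * dP / 1000
mdot = 30.806 * 1282.0 / 1000
mdot = 39.493 kg/s


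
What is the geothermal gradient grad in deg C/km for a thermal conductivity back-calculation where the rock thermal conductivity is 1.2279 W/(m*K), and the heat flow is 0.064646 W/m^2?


grad = q / k * 1000
grad = 0.064646 / 1.2279 * 1000
grad = 52.648 deg C/km


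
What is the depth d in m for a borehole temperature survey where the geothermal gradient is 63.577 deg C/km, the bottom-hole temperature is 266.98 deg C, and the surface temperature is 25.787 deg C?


d = (T_d - T_surf) / grad * 1000
d = (266.98 - 25.787) / 63.577 * 1000
d = 3793.7 m


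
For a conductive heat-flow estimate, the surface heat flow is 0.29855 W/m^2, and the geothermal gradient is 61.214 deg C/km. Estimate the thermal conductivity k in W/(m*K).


k = q * 1000 / grad
k = 0.29855 * 1000 / 61.214
k = 4.8772 W/(m*K)


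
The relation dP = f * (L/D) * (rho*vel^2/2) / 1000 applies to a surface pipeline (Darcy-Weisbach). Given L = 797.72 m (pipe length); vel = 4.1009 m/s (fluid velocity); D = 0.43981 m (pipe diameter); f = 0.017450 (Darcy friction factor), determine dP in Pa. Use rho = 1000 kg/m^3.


dP = f * (L/D) * (rho*vel^2/2) / 1000
dP = 0.017450 * (797.72/0.43981) * (1000*4.1009^2/2) / 1000
dP = 266.1394 kPa
Convert: 266.1394 kPa * 1000.0 = 2.6614e+05 Pa
dP = 2.6614e+05 Pa


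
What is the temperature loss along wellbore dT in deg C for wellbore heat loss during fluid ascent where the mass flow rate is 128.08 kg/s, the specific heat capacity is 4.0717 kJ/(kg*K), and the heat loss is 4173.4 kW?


dT = Q_loss / (mdot * cp)
dT = 4173.4 / (128.08 * 4.0717)
dT = 8.002633 K
Convert (temperature difference, 1 K = 1 deg C): 8.002633 K = 8.002633 deg C
dT = 8.0026 deg C


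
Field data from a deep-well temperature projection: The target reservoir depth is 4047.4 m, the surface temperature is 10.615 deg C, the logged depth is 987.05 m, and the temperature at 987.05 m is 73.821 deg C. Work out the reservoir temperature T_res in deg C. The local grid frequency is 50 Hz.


Step 1: grad = (T_d1 - T_surf)/d1 * 1000 = (73.821 - 10.615)/987.05 * 1000 = 64.03526 deg C/km
Step 2: T_res = T_surf + grad*d2/1000 = 10.615 + 64.03526*4047.4/1000 = 269.79 deg C
T_res = 269.79 deg C


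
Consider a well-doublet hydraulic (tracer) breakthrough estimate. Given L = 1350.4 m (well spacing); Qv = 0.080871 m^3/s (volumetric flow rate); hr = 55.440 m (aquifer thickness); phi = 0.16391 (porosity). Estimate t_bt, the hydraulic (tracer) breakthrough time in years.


t_bt = pi * hr * phi * L^2 / (3 * Qv) / (365.25*86400)
t_bt = pi * 55.440 * 0.16391 * 1350.4^2 / (3 * 0.080871) / (365.25*86400)
t_bt = 6.7996 years


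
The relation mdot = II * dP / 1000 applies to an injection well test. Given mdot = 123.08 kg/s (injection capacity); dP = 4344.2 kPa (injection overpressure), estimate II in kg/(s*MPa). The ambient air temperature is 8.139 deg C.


II = mdot * 1000 / dP
II = 123.08 * 1000 / 4344.2
II = 28.332 kg/(s*MPa)


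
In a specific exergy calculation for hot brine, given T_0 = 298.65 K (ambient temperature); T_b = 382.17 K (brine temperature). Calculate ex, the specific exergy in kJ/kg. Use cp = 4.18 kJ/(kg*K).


ex = cp * ((T_b - T_0) - T_0 * ln(T_b/T_0))
ex = 4.18 * ((382.17 - 298.65) - 298.65 * ln(382.17/298.65))
ex = 41.277 kJ/kg


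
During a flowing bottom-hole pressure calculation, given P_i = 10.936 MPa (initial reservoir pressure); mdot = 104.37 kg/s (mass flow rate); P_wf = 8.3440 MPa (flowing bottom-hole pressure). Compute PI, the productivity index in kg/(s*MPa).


PI = mdot / (P_i - P_wf)
PI = 104.37 / (10.936 - 8.3440)
PI = 40.266 kg/(s*MPa)


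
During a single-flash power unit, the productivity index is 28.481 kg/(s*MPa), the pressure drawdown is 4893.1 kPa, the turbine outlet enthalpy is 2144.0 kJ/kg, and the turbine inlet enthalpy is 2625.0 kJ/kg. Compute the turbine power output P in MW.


Step 1: mdot = PI * dP / 1000 = 28.481 * 4893.1 / 1000 = 139.3604 kg/s
Step 2: P = mdot*(h_in - h_out)/1000 = 139.3604*(2625.0 - 2144.0)/1000 = 67.032 MW
P = 67.032 MW


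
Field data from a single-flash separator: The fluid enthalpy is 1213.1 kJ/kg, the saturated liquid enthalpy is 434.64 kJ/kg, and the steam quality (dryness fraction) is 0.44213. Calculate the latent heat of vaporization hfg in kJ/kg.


hfg = (h - hf) / x
hfg = (1213.1 - 434.64) / 0.44213
hfg = 1760.7 kJ/kg


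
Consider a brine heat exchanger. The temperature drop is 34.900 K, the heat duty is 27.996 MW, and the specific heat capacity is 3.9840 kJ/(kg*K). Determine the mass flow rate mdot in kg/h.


mdot = Q * 1000 / (cp * dT)
mdot = 27.996 * 1000 / (3.9840 * 34.900)
mdot = 201.3498 kg/s
Convert: 201.3498 kg/s * 3600.0 = 7.2486e+05 kg/h
mdot = 7.2486e+05 kg/h


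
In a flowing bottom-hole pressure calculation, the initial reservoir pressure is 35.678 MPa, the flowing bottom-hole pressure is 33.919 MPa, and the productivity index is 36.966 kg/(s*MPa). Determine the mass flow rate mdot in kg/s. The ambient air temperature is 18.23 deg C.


mdot = (P_i - P_wf) * PI
mdot = (35.678 - 33.919) * 36.966
mdot = 65.023 kg/s


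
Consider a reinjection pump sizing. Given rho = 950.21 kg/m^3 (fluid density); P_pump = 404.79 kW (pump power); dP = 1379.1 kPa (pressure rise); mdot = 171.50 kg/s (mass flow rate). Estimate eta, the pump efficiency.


eta = mdot * dP / (rho * P_pump)
eta = 171.50 * 1379.1 / (950.21 * 404.79)
eta = 0.61491


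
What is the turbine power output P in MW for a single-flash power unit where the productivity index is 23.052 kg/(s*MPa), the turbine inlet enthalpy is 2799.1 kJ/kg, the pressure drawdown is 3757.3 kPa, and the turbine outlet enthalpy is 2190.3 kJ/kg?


Step 1: mdot = PI * dP / 1000 = 23.052 * 3757.3 / 1000 = 86.61328 kg/s
Step 2: P = mdot*(h_in - h_out)/1000 = 86.61328*(2799.1 - 2190.3)/1000 = 52.730 MW
P = 52.730 MW


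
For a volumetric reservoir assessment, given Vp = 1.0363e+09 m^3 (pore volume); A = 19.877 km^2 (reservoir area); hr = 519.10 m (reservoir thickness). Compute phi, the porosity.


phi = Vp / (A * 1e6 * hr)
phi = 1.0363e+09 / (19.877 * 1e6 * 519.10)
phi = 0.10043


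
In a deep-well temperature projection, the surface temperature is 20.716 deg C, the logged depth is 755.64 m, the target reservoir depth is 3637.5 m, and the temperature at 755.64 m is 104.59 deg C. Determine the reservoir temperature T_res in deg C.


Step 1: grad = (T_d1 - T_surf)/d1 * 1000 = (104.59 - 20.716)/755.64 * 1000 = 110.9973 deg C/km
Step 2: T_res = T_surf + grad*d2/1000 = 20.716 + 110.9973*3637.5/1000 = 424.47 deg C
T_res = 424.47 deg C


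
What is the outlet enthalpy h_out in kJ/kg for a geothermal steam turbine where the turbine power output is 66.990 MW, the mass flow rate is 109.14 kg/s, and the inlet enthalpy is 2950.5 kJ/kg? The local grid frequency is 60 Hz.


h_out = h_in - P * 1000 / mdot
h_out = 2950.5 - 66.990 * 1000 / 109.14
h_out = 2336.7 kJ/kg


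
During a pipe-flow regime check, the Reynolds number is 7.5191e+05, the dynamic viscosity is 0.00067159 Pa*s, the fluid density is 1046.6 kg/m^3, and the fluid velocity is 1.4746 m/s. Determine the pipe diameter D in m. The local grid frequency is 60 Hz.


D = Re * mu / (rho * vel)
D = 7.5191e+05 * 0.00067159 / (1046.6 * 1.4746)
D = 0.32720 m


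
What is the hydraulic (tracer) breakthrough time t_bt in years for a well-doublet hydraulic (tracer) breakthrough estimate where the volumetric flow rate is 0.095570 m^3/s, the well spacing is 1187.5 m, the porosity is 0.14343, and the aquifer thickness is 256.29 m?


t_bt = pi * hr * phi * L^2 / (3 * Qv) / (365.25*86400)
t_bt = pi * 256.29 * 0.14343 * 1187.5^2 / (3 * 0.095570) / (365.25*86400)
t_bt = 17.999 years


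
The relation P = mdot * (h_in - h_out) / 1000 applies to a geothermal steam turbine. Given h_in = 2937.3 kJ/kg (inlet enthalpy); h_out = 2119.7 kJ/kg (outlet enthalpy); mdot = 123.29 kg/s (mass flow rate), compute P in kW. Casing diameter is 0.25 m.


P = mdot * (h_in - h_out) / 1000
P = 123.29 * (2937.3 - 2119.7) / 1000
P = 100.8019 MW
Convert: 100.8019 MW * 1000.0 = 1.0080e+05 kW
P = 1.0080e+05 kW


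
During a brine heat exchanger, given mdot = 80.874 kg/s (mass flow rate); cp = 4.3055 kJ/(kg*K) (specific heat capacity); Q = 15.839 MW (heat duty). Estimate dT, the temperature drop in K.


dT = Q * 1000 / (mdot * cp)
dT = 15.839 * 1000 / (80.874 * 4.3055)
dT = 45.488 K


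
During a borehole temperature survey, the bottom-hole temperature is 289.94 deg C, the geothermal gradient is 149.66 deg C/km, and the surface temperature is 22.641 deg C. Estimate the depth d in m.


d = (T_d - T_surf) / grad * 1000
d = (289.94 - 22.641) / 149.66 * 1000
d = 1786.0 m


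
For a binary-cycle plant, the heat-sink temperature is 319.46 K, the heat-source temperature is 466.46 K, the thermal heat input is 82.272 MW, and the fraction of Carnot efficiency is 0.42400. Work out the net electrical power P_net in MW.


Step 1: eta = (1 - Tc/Th)*f = (1 - 319.46/466.46)*0.424 = 0.1336192
Step 2: P_net = eta * Q_in = 0.1336192 * 82.272 = 10.993 MW
P_net = 10.993 MW


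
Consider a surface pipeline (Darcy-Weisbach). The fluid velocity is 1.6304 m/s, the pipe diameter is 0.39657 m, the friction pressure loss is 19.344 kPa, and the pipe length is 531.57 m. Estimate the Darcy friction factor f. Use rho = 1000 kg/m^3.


f = dP*1000 / ((L/D)*(rho*vel^2/2))
f = 19.344*1000 / ((531.57/0.39657)*(1000*1.6304^2/2))
f = 0.010858


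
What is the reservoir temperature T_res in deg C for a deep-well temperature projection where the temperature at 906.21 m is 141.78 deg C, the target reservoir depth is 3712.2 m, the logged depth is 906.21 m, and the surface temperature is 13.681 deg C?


Step 1: grad = (T_d1 - T_surf)/d1 * 1000 = (141.78 - 13.681)/906.21 * 1000 = 141.3569 deg C/km
Step 2: T_res = T_surf + grad*d2/1000 = 13.681 + 141.3569*3712.2/1000 = 538.43 deg C
T_res = 538.43 deg C


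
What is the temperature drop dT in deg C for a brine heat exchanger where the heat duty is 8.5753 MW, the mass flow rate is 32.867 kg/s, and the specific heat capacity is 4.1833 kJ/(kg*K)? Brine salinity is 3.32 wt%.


dT = Q * 1000 / (mdot * cp)
dT = 8.5753 * 1000 / (32.867 * 4.1833)
dT = 62.36921 K
Convert (temperature difference, 1 K = 1 deg C): 62.36921 K = 62.36921 deg C
dT = 62.369 deg C


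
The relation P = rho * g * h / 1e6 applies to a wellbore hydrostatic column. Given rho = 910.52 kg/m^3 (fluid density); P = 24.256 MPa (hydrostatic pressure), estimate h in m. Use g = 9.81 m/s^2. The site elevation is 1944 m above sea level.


h = P * 1e6 / (g * rho)
h = 24.256 * 1e6 / (9.81 * 910.52)
h = 2715.6 m


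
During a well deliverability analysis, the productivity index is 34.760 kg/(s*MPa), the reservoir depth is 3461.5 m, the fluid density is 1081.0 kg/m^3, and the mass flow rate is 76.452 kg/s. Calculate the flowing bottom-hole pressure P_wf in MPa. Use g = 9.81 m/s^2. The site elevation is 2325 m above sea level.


Step 1: P_i = rho*g*h/1e6 = 1081.0*9.81*3461.5/1e6 = 36.70786 MPa
Step 2: P_wf = P_i - mdot/PI = 36.70786 - 76.452/34.76 = 34.508 MPa
P_wf = 34.508 MPa


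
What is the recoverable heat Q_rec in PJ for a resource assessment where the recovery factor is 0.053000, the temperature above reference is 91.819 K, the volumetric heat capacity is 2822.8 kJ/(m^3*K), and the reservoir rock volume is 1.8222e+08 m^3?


Step 1: Q_s = Vr*rhoc*dT/1e12 = 1.8222e+08*2822.8*91.819/1e12 = 47.22900 PJ
Step 2: Q_rec = Q_s * RF = 47.22900 * 0.053 = 2.5031 PJ
Q_rec = 2.5031 PJ


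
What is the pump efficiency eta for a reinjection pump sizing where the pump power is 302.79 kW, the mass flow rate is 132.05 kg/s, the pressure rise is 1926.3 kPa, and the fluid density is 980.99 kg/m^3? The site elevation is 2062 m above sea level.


eta = mdot * dP / (rho * P_pump)
eta = 132.05 * 1926.3 / (980.99 * 302.79)
eta = 0.85636


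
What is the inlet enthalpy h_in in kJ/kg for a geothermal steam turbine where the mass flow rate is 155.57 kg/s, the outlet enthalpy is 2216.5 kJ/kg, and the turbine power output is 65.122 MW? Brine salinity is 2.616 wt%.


h_in = h_out + P * 1000 / mdot
h_in = 2216.5 + 65.122 * 1000 / 155.57
h_in = 2635.1 kJ/kg


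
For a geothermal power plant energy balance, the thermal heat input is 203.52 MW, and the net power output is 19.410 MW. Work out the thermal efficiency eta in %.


eta = W_net / Q_in * 100
eta = 19.410 / 203.52 * 100
eta = 9.5371 %


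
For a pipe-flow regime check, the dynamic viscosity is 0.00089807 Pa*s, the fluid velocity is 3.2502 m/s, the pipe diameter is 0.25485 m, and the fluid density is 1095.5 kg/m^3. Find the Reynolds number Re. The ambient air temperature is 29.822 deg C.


Re = rho * vel * D / mu
Re = 1095.5 * 3.2502 * 0.25485 / 0.00089807
Re = 1.0104e+06


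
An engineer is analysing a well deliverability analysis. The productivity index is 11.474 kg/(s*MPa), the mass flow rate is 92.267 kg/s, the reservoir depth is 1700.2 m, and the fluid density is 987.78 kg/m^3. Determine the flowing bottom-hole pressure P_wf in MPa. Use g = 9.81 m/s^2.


Step 1: P_i = rho*g*h/1e6 = 987.78*9.81*1700.2/1e6 = 16.47515 MPa
Step 2: P_wf = P_i - mdot/PI = 16.47515 - 92.267/11.474 = 8.4338 MPa
P_wf = 8.4338 MPa


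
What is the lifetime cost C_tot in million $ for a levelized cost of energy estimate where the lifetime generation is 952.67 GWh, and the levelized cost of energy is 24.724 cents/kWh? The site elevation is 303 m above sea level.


C_tot = LCOE / 100 * E_tot
C_tot = 24.724 / 100 * 952.67
C_tot = 235.54 million $


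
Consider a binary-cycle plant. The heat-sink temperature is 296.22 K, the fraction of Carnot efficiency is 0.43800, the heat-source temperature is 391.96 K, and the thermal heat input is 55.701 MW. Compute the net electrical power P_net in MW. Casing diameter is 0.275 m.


Step 1: eta = (1 - Tc/Th)*f = (1 - 296.22/391.96)*0.438 = 0.1069857
Step 2: P_net = eta * Q_in = 0.1069857 * 55.701 = 5.9592 MW
P_net = 5.9592 MW


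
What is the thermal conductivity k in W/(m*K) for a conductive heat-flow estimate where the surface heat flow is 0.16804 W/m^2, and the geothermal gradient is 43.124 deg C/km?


k = q * 1000 / grad
k = 0.16804 * 1000 / 43.124
k = 3.8967 W/(m*K)


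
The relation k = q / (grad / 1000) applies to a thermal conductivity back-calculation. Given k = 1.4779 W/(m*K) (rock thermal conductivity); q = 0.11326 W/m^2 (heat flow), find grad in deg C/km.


grad = q / k * 1000
grad = 0.11326 / 1.4779 * 1000
grad = 76.636 deg C/km


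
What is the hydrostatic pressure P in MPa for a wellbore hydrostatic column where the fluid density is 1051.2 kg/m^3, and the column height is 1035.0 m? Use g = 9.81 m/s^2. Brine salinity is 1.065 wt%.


P = rho * g * h / 1e6
P = 1051.2 * 9.81 * 1035.0 / 1e6
P = 10.673 MPa


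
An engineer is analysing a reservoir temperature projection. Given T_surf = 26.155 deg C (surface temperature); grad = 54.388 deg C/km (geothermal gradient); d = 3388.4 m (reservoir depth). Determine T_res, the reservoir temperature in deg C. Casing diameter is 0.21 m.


T_res = T_surf + grad * d / 1000
T_res = 26.155 + 54.388 * 3388.4 / 1000
T_res = 210.44 deg C


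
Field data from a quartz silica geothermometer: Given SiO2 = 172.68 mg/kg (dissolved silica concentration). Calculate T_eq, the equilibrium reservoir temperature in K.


T_eq = 1309 / (5.19 - log10(SiO2)) - 273.15
T_eq = 1309 / (5.19 - log10(172.68)) - 273.15
T_eq = 170.1644 deg C
Convert to K: 170.1644 + 273.15 = 443.31 K
T_eq = 443.31 K


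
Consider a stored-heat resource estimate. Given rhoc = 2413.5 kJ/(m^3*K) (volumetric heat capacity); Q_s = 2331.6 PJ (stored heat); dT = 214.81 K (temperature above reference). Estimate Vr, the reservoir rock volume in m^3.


Vr = Q_s * 1e12 / (rhoc * dT)
Vr = 2331.6 * 1e12 / (2413.5 * 214.81)
Vr = 4.4973e+09 m^3


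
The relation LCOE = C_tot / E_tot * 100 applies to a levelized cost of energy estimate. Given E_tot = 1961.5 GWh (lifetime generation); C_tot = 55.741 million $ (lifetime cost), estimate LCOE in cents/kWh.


LCOE = C_tot / E_tot * 100
LCOE = 55.741 / 1961.5 * 100
LCOE = 2.8418 cents/kWh


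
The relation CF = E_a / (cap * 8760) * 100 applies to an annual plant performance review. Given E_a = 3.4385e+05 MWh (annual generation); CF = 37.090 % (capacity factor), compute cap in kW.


cap = E_a / (CF/100 * 8760)
cap = 3.4385e+05 / (37.090/100 * 8760)
cap = 105.8298 MW
Convert: 105.8298 MW * 1000.0 = 1.0583e+05 kW
cap = 1.0583e+05 kW


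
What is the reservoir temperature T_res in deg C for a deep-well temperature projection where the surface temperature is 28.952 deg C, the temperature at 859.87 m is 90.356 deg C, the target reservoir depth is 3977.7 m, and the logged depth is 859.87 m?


Step 1: grad = (T_d1 - T_surf)/d1 * 1000 = (90.356 - 28.952)/859.87 * 1000 = 71.41079 deg C/km
Step 2: T_res = T_surf + grad*d2/1000 = 28.952 + 71.41079*3977.7/1000 = 313.00 deg C
T_res = 313.00 deg C


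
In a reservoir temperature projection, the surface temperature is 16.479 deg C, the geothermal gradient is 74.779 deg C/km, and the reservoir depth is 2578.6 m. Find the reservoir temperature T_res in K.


T_res = T_surf + grad * d / 1000
T_res = 16.479 + 74.779 * 2578.6 / 1000
T_res = 209.3041 deg C
Convert to K: 209.3041 + 273.15 = 482.45 K
T_res = 482.45 K


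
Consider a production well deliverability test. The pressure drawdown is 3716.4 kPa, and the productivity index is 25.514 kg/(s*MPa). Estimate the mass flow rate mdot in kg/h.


mdot = PI * dP / 1000
mdot = 25.514 * 3716.4 / 1000
mdot = 94.82023 kg/s
Convert: 94.82023 kg/s * 3600.0 = 3.4135e+05 kg/h
mdot = 3.4135e+05 kg/h


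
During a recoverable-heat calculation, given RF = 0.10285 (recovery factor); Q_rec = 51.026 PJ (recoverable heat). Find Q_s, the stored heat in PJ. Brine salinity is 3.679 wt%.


Q_s = Q_rec / RF
Q_s = 51.026 / 0.10285
Q_s = 496.12 PJ


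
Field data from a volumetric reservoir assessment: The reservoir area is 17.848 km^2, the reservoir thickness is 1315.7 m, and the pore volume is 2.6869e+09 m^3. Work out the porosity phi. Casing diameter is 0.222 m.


phi = Vp / (A * 1e6 * hr)
phi = 2.6869e+09 / (17.848 * 1e6 * 1315.7)
phi = 0.11442


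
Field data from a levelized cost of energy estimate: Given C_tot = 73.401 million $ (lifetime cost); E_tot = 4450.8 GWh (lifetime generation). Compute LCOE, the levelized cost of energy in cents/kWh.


LCOE = C_tot / E_tot * 100
LCOE = 73.401 / 4450.8 * 100
LCOE = 1.6492 cents/kWh


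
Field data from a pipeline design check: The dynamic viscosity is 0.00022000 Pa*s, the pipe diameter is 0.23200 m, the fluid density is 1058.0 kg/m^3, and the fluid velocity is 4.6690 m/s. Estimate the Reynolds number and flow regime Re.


Step 1: Re = rho*vel*D/mu = 1058.0*4.669*0.232/0.00022 = 5.2092e+06
Step 2: Re = 5.2092e+06 > 4000, so flow is turbulent.
Re = 5.2092e+06 (turbulent)


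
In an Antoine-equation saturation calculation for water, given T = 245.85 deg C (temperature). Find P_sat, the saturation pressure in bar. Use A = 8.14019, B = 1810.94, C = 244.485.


P_sat = 10^(A - B/(C + T)) / 760 * 0.101325
P_sat = 10^(8.14019 - 1810.94/(244.485 + 245.85)) / 760 * 0.101325
P_sat = 3.730973 MPa
Convert: 3.730973 MPa * 10.0 = 37.310 bar
P_sat = 37.310 bar


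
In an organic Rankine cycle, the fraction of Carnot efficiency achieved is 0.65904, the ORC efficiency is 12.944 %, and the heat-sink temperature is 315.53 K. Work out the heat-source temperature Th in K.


Th = Tc / (1 - (eta_orc/100)/f)
Th = 315.53 / (1 - (12.944/100)/0.65904)
Th = 392.65 K


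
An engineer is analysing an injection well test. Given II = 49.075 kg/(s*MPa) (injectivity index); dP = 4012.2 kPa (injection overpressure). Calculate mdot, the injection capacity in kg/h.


mdot = II * dP / 1000
mdot = 49.075 * 4012.2 / 1000
mdot = 196.8987 kg/s
Convert: 196.8987 kg/s * 3600.0 = 7.0884e+05 kg/h
mdot = 7.0884e+05 kg/h


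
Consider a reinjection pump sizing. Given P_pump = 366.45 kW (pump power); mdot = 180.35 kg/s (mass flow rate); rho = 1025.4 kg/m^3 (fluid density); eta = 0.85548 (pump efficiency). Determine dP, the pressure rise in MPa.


dP = P_pump * rho * eta / mdot
dP = 366.45 * 1025.4 * 0.85548 / 180.35
dP = 1782.386 kPa
Convert: 1782.386 kPa * 0.001 = 1.7824 MPa
dP = 1.7824 MPa


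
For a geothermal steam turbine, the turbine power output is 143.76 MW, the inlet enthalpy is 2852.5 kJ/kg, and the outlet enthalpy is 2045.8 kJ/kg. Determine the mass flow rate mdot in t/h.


mdot = P * 1000 / (h_in - h_out)
mdot = 143.76 * 1000 / (2852.5 - 2045.8)
mdot = 178.2075 kg/s
Convert: 178.2075 kg/s * 3.6 = 641.55 t/h
mdot = 641.55 t/h


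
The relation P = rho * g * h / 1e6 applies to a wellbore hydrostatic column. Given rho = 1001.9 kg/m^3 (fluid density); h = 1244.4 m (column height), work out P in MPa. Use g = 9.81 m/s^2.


P = rho * g * h / 1e6
P = 1001.9 * 9.81 * 1244.4 / 1e6
P = 12.231 MPa


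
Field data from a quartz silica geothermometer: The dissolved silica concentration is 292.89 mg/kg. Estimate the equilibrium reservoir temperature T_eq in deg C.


T_eq = 1309 / (5.19 - log10(SiO2)) - 273.15
T_eq = 1309 / (5.19 - log10(292.89)) - 273.15
T_eq = 207.52 deg C


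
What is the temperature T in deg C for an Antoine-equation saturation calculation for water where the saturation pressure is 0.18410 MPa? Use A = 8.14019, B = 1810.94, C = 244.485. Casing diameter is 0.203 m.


T = B / (A - log10(P_sat * 760 / 0.101325)) - C
T = 1810.94 / (8.14019 - log10(0.18410 * 760 / 0.101325)) - 244.485
T = 117.70 deg C


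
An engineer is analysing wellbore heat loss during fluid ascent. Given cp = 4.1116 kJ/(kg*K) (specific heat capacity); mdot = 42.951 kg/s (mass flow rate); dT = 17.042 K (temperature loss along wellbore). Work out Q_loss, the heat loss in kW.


Q_loss = mdot * cp * dT
Q_loss = 42.951 * 4.1116 * 17.042
Q_loss = 3009.6 kW


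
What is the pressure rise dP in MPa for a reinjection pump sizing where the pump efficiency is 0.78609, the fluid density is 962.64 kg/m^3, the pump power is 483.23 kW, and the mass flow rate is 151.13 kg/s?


dP = P_pump * rho * eta / mdot
dP = 483.23 * 962.64 * 0.78609 / 151.13
dP = 2419.577 kPa
Convert: 2419.577 kPa * 0.001 = 2.4196 MPa
dP = 2.4196 MPa


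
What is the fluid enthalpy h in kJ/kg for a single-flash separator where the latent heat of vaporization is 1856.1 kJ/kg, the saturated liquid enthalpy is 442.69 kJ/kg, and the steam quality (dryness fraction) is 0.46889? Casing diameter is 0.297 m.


h = hf + x * hfg
h = 442.69 + 0.46889 * 1856.1
h = 1313.0 kJ/kg


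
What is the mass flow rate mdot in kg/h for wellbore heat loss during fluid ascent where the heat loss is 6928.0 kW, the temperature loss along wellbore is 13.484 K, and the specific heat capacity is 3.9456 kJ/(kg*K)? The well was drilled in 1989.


mdot = Q_loss / (cp * dT)
mdot = 6928.0 / (3.9456 * 13.484)
mdot = 130.2195 kg/s
Convert: 130.2195 kg/s * 3600.0 = 4.6879e+05 kg/h
mdot = 4.6879e+05 kg/h


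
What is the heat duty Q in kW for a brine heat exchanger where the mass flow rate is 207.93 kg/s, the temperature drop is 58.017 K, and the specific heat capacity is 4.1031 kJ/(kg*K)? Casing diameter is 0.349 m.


Q = mdot * cp * dT / 1000
Q = 207.93 * 4.1031 * 58.017 / 1000
Q = 49.49764 MW
Convert: 49.49764 MW * 1000.0 = 49498 kW
Q = 49498 kW


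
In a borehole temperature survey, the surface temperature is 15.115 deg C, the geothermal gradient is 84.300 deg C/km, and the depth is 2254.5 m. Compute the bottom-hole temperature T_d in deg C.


T_d = T_surf + grad * d / 1000
T_d = 15.115 + 84.300 * 2254.5 / 1000
T_d = 205.17 deg C


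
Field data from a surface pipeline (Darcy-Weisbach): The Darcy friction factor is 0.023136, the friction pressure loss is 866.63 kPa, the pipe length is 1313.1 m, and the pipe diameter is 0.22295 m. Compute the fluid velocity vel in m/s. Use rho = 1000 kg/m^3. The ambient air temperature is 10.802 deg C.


vel = sqrt(dP*1000*2*D / (f*L*rho))
vel = sqrt(866.63*1000*2*0.22295 / (0.023136*1313.1*1000))
vel = 3.5665 m/s


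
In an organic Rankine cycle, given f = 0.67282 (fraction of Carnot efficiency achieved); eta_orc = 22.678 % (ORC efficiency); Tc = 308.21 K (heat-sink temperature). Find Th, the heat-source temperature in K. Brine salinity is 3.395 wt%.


Th = Tc / (1 - (eta_orc/100)/f)
Th = 308.21 / (1 - (22.678/100)/0.67282)
Th = 464.91 K


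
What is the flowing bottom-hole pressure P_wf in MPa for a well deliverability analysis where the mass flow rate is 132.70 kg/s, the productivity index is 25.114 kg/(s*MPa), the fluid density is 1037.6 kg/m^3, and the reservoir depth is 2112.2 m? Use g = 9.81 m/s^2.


Step 1: P_i = rho*g*h/1e6 = 1037.6*9.81*2112.2/1e6 = 21.49978 MPa
Step 2: P_wf = P_i - mdot/PI = 21.49978 - 132.7/25.114 = 16.216 MPa
P_wf = 16.216 MPa


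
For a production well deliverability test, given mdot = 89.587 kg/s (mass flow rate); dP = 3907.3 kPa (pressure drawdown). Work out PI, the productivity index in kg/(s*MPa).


PI = mdot * 1000 / dP
PI = 89.587 * 1000 / 3907.3
PI = 22.928 kg/(s*MPa)


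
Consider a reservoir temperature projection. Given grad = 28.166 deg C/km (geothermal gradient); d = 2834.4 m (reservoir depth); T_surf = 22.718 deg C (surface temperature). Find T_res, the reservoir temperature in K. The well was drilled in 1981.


T_res = T_surf + grad * d / 1000
T_res = 22.718 + 28.166 * 2834.4 / 1000
T_res = 102.5517 deg C
Convert to K: 102.5517 + 273.15 = 375.70 K
T_res = 375.70 K
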